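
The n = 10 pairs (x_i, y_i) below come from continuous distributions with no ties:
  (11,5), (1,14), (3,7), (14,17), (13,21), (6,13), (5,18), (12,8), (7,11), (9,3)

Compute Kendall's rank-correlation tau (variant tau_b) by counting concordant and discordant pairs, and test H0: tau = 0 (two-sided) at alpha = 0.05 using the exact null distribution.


Step 1: Enumerate the 45 unordered pairs (i,j) with i<j and classify each by sign(x_j-x_i) * sign(y_j-y_i).
  (1,2):dx=-10,dy=+9->D; (1,3):dx=-8,dy=+2->D; (1,4):dx=+3,dy=+12->C; (1,5):dx=+2,dy=+16->C
  (1,6):dx=-5,dy=+8->D; (1,7):dx=-6,dy=+13->D; (1,8):dx=+1,dy=+3->C; (1,9):dx=-4,dy=+6->D
  (1,10):dx=-2,dy=-2->C; (2,3):dx=+2,dy=-7->D; (2,4):dx=+13,dy=+3->C; (2,5):dx=+12,dy=+7->C
  (2,6):dx=+5,dy=-1->D; (2,7):dx=+4,dy=+4->C; (2,8):dx=+11,dy=-6->D; (2,9):dx=+6,dy=-3->D
  (2,10):dx=+8,dy=-11->D; (3,4):dx=+11,dy=+10->C; (3,5):dx=+10,dy=+14->C; (3,6):dx=+3,dy=+6->C
  (3,7):dx=+2,dy=+11->C; (3,8):dx=+9,dy=+1->C; (3,9):dx=+4,dy=+4->C; (3,10):dx=+6,dy=-4->D
  (4,5):dx=-1,dy=+4->D; (4,6):dx=-8,dy=-4->C; (4,7):dx=-9,dy=+1->D; (4,8):dx=-2,dy=-9->C
  (4,9):dx=-7,dy=-6->C; (4,10):dx=-5,dy=-14->C; (5,6):dx=-7,dy=-8->C; (5,7):dx=-8,dy=-3->C
  (5,8):dx=-1,dy=-13->C; (5,9):dx=-6,dy=-10->C; (5,10):dx=-4,dy=-18->C; (6,7):dx=-1,dy=+5->D
  (6,8):dx=+6,dy=-5->D; (6,9):dx=+1,dy=-2->D; (6,10):dx=+3,dy=-10->D; (7,8):dx=+7,dy=-10->D
  (7,9):dx=+2,dy=-7->D; (7,10):dx=+4,dy=-15->D; (8,9):dx=-5,dy=+3->D; (8,10):dx=-3,dy=-5->C
  (9,10):dx=+2,dy=-8->D
Step 2: C = 23, D = 22, total pairs = 45.
Step 3: tau = (C - D)/(n(n-1)/2) = (23 - 22)/45 = 0.022222.
Step 4: Exact two-sided p-value (enumerate n! = 3628800 permutations of y under H0): p = 1.000000.
Step 5: alpha = 0.05. fail to reject H0.

tau_b = 0.0222 (C=23, D=22), p = 1.000000, fail to reject H0.


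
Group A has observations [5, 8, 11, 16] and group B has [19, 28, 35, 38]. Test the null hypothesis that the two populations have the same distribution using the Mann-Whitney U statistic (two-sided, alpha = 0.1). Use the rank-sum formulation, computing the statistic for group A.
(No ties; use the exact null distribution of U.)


Step 1: Combine and sort all 8 observations; assign midranks.
sorted (value, group): (5,X), (8,X), (11,X), (16,X), (19,Y), (28,Y), (35,Y), (38,Y)
ranks: 5->1, 8->2, 11->3, 16->4, 19->5, 28->6, 35->7, 38->8
Step 2: Rank sum for X: R1 = 1 + 2 + 3 + 4 = 10.
Step 3: U_X = R1 - n1(n1+1)/2 = 10 - 4*5/2 = 10 - 10 = 0.
       U_Y = n1*n2 - U_X = 16 - 0 = 16.
Step 4: No ties, so the exact null distribution of U (based on enumerating the C(8,4) = 70 equally likely rank assignments) gives the two-sided p-value.
Step 5: p-value = 0.028571; compare to alpha = 0.1. reject H0.

U_X = 0, p = 0.028571, reject H0 at alpha = 0.1.


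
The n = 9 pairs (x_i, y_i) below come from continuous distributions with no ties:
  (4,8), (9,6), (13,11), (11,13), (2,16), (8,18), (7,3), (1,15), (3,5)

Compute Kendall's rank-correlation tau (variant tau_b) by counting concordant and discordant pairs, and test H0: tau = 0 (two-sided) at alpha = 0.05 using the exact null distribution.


Step 1: Enumerate the 36 unordered pairs (i,j) with i<j and classify each by sign(x_j-x_i) * sign(y_j-y_i).
  (1,2):dx=+5,dy=-2->D; (1,3):dx=+9,dy=+3->C; (1,4):dx=+7,dy=+5->C; (1,5):dx=-2,dy=+8->D
  (1,6):dx=+4,dy=+10->C; (1,7):dx=+3,dy=-5->D; (1,8):dx=-3,dy=+7->D; (1,9):dx=-1,dy=-3->C
  (2,3):dx=+4,dy=+5->C; (2,4):dx=+2,dy=+7->C; (2,5):dx=-7,dy=+10->D; (2,6):dx=-1,dy=+12->D
  (2,7):dx=-2,dy=-3->C; (2,8):dx=-8,dy=+9->D; (2,9):dx=-6,dy=-1->C; (3,4):dx=-2,dy=+2->D
  (3,5):dx=-11,dy=+5->D; (3,6):dx=-5,dy=+7->D; (3,7):dx=-6,dy=-8->C; (3,8):dx=-12,dy=+4->D
  (3,9):dx=-10,dy=-6->C; (4,5):dx=-9,dy=+3->D; (4,6):dx=-3,dy=+5->D; (4,7):dx=-4,dy=-10->C
  (4,8):dx=-10,dy=+2->D; (4,9):dx=-8,dy=-8->C; (5,6):dx=+6,dy=+2->C; (5,7):dx=+5,dy=-13->D
  (5,8):dx=-1,dy=-1->C; (5,9):dx=+1,dy=-11->D; (6,7):dx=-1,dy=-15->C; (6,8):dx=-7,dy=-3->C
  (6,9):dx=-5,dy=-13->C; (7,8):dx=-6,dy=+12->D; (7,9):dx=-4,dy=+2->D; (8,9):dx=+2,dy=-10->D
Step 2: C = 17, D = 19, total pairs = 36.
Step 3: tau = (C - D)/(n(n-1)/2) = (17 - 19)/36 = -0.055556.
Step 4: Exact two-sided p-value (enumerate n! = 362880 permutations of y under H0): p = 0.919455.
Step 5: alpha = 0.05. fail to reject H0.

tau_b = -0.0556 (C=17, D=19), p = 0.919455, fail to reject H0.


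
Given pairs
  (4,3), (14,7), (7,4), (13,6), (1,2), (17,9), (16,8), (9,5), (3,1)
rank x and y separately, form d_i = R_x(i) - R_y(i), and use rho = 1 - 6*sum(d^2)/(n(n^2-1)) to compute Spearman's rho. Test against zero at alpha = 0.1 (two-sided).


Step 1: Rank x and y separately (midranks; no ties here).
rank(x): 4->3, 14->7, 7->4, 13->6, 1->1, 17->9, 16->8, 9->5, 3->2
rank(y): 3->3, 7->7, 4->4, 6->6, 2->2, 9->9, 8->8, 5->5, 1->1
Step 2: d_i = R_x(i) - R_y(i); compute d_i^2.
  (3-3)^2=0, (7-7)^2=0, (4-4)^2=0, (6-6)^2=0, (1-2)^2=1, (9-9)^2=0, (8-8)^2=0, (5-5)^2=0, (2-1)^2=1
sum(d^2) = 2.
Step 3: rho = 1 - 6*2 / (9*(9^2 - 1)) = 1 - 12/720 = 0.983333.
Step 4: Under H0, t = rho * sqrt((n-2)/(1-rho^2)) = 14.3096 ~ t(7).
Step 5: Two-sided p-value from the t-distribution with 7 df = 0.000002.
Step 6: alpha = 0.1. reject H0.

rho = 0.9833, p = 0.000002, reject H0 at alpha = 0.1.


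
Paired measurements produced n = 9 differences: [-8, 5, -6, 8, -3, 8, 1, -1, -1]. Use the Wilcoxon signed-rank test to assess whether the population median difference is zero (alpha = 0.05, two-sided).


Step 1: Drop any zero differences (none here) and take |d_i|.
|d| = [8, 5, 6, 8, 3, 8, 1, 1, 1]
Step 2: Midrank |d_i| (ties get averaged ranks).
ranks: |8|->8, |5|->5, |6|->6, |8|->8, |3|->4, |8|->8, |1|->2, |1|->2, |1|->2
Step 3: Attach original signs; sum ranks with positive sign and with negative sign.
W+ = 5 + 8 + 8 + 2 = 23
W- = 8 + 6 + 4 + 2 + 2 = 22
(Check: W+ + W- = 45 should equal n(n+1)/2 = 45.)
Step 4: Test statistic W = min(W+, W-) = 22.
Step 5: Ties in |d|, so use the tie-corrected normal approximation.
        E[W] = n(n+1)/4 = 9*10/4 = 22.5.
        Tie groups: |d|=1 (t=3), |d|=8 (t=3); sum(t^3 - t) = 48.
        Var[W] = n(n+1)(2n+1)/24 - sum(t^3-t)/48 = 1710/24 - 48/48 = 70.25.
        z = (W - E[W]) / sqrt(Var[W]) = (22 - 22.5) / 8.3815 = -0.0597.
        Two-sided p = 2*Phi(z) = 0.952430.
Step 6: alpha = 0.05. fail to reject H0.

W+ = 23, W- = 22, W = min = 22, p = 0.952430, fail to reject H0.


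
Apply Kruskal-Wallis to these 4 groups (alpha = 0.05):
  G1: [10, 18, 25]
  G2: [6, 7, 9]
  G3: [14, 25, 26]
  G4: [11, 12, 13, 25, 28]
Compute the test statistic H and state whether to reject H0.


Step 1: Combine all N = 14 observations and assign midranks.
sorted (value, group, rank): (6,G2,1), (7,G2,2), (9,G2,3), (10,G1,4), (11,G4,5), (12,G4,6), (13,G4,7), (14,G3,8), (18,G1,9), (25,G1,11), (25,G3,11), (25,G4,11), (26,G3,13), (28,G4,14)
Step 2: Sum ranks within each group.
R_1 = 24 (n_1 = 3)
R_2 = 6 (n_2 = 3)
R_3 = 32 (n_3 = 3)
R_4 = 43 (n_4 = 5)
Step 3: H = 12/(N(N+1)) * sum(R_i^2/n_i) - 3(N+1)
     = 12/(14*15) * (24^2/3 + 6^2/3 + 32^2/3 + 43^2/5) - 3*15
     = 0.057143 * 915.133 - 45
     = 7.293333.
Step 4: Ties present; correction factor C = 1 - 24/(14^3 - 14) = 0.991209. Corrected H = 7.293333 / 0.991209 = 7.358019.
Step 5: Under H0, H ~ chi^2(3); p-value = 0.061321.
Step 6: alpha = 0.05. fail to reject H0.

H = 7.3580, df = 3, p = 0.061321, fail to reject H0.


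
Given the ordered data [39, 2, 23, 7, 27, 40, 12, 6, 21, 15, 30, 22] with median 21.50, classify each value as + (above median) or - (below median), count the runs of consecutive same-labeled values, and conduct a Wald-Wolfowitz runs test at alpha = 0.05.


Step 1: Compute median = 21.50; label A = above, B = below.
Labels in order: ABABAABBBBAA  (n_A = 6, n_B = 6)
Step 2: Count runs R = 7.
Step 3: Under H0 (random ordering), E[R] = 2*n_A*n_B/(n_A+n_B) + 1 = 2*6*6/12 + 1 = 7.0000.
        Var[R] = 2*n_A*n_B*(2*n_A*n_B - n_A - n_B) / ((n_A+n_B)^2 * (n_A+n_B-1)) = 4320/1584 = 2.7273.
        SD[R] = 1.6514.
Step 4: R = E[R], so z = 0 with no continuity correction.
Step 5: Two-sided p-value via normal approximation = 2*(1 - Phi(|z|)) = 1.000000.
Step 6: alpha = 0.05. fail to reject H0.

R = 7, z = 0.0000, p = 1.000000, fail to reject H0.


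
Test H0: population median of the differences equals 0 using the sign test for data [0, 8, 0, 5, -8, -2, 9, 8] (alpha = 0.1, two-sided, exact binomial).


Step 1: Discard zero differences. Original n = 8; n_eff = number of nonzero differences = 6.
Nonzero differences (with sign): +8, +5, -8, -2, +9, +8
Step 2: Count signs: positive = 4, negative = 2.
Step 3: Under H0: P(positive) = 0.5, so the number of positives S ~ Bin(6, 0.5).
Step 4: Two-sided exact p-value = sum of Bin(6,0.5) probabilities at or below the observed probability = 0.687500.
Step 5: alpha = 0.1. fail to reject H0.

n_eff = 6, pos = 4, neg = 2, p = 0.687500, fail to reject H0.


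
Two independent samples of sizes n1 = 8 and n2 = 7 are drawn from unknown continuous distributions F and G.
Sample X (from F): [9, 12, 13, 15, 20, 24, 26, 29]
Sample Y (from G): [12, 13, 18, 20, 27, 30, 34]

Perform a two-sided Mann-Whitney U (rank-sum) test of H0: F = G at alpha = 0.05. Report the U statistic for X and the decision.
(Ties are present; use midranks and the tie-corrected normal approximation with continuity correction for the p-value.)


Step 1: Combine and sort all 15 observations; assign midranks.
sorted (value, group): (9,X), (12,X), (12,Y), (13,X), (13,Y), (15,X), (18,Y), (20,X), (20,Y), (24,X), (26,X), (27,Y), (29,X), (30,Y), (34,Y)
ranks: 9->1, 12->2.5, 12->2.5, 13->4.5, 13->4.5, 15->6, 18->7, 20->8.5, 20->8.5, 24->10, 26->11, 27->12, 29->13, 30->14, 34->15
Step 2: Rank sum for X: R1 = 1 + 2.5 + 4.5 + 6 + 8.5 + 10 + 11 + 13 = 56.5.
Step 3: U_X = R1 - n1(n1+1)/2 = 56.5 - 8*9/2 = 56.5 - 36 = 20.5.
       U_Y = n1*n2 - U_X = 56 - 20.5 = 35.5.
Step 4: Ties are present, so use the tie-corrected normal approximation (with continuity correction) for the p-value.
Step 5: p-value = 0.416636; compare to alpha = 0.05. fail to reject H0.

U_X = 20.5, p = 0.416636, fail to reject H0 at alpha = 0.05.


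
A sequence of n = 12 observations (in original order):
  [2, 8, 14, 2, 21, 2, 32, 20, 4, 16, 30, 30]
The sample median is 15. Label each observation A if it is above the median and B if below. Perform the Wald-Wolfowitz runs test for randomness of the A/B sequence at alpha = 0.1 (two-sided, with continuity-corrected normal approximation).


Step 1: Compute median = 15; label A = above, B = below.
Labels in order: BBBBABAABAAA  (n_A = 6, n_B = 6)
Step 2: Count runs R = 6.
Step 3: Under H0 (random ordering), E[R] = 2*n_A*n_B/(n_A+n_B) + 1 = 2*6*6/12 + 1 = 7.0000.
        Var[R] = 2*n_A*n_B*(2*n_A*n_B - n_A - n_B) / ((n_A+n_B)^2 * (n_A+n_B-1)) = 4320/1584 = 2.7273.
        SD[R] = 1.6514.
Step 4: Continuity-corrected z = (R + 0.5 - E[R]) / SD[R] = (6 + 0.5 - 7.0000) / 1.6514 = -0.3028.
Step 5: Two-sided p-value via normal approximation = 2*(1 - Phi(|z|)) = 0.762069.
Step 6: alpha = 0.1. fail to reject H0.

R = 6, z = -0.3028, p = 0.762069, fail to reject H0.


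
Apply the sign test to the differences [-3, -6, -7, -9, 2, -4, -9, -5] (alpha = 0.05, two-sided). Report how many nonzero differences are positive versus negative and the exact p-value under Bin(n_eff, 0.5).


Step 1: Discard zero differences. Original n = 8; n_eff = number of nonzero differences = 8.
Nonzero differences (with sign): -3, -6, -7, -9, +2, -4, -9, -5
Step 2: Count signs: positive = 1, negative = 7.
Step 3: Under H0: P(positive) = 0.5, so the number of positives S ~ Bin(8, 0.5).
Step 4: Two-sided exact p-value = sum of Bin(8,0.5) probabilities at or below the observed probability = 0.070312.
Step 5: alpha = 0.05. fail to reject H0.

n_eff = 8, pos = 1, neg = 7, p = 0.070312, fail to reject H0.


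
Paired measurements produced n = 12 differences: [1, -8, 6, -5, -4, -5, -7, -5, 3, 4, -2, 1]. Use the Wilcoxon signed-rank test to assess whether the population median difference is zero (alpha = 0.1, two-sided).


Step 1: Drop any zero differences (none here) and take |d_i|.
|d| = [1, 8, 6, 5, 4, 5, 7, 5, 3, 4, 2, 1]
Step 2: Midrank |d_i| (ties get averaged ranks).
ranks: |1|->1.5, |8|->12, |6|->10, |5|->8, |4|->5.5, |5|->8, |7|->11, |5|->8, |3|->4, |4|->5.5, |2|->3, |1|->1.5
Step 3: Attach original signs; sum ranks with positive sign and with negative sign.
W+ = 1.5 + 10 + 4 + 5.5 + 1.5 = 22.5
W- = 12 + 8 + 5.5 + 8 + 11 + 8 + 3 = 55.5
(Check: W+ + W- = 78 should equal n(n+1)/2 = 78.)
Step 4: Test statistic W = min(W+, W-) = 22.5.
Step 5: Ties in |d|, so use the tie-corrected normal approximation.
        E[W] = n(n+1)/4 = 12*13/4 = 39.
        Tie groups: |d|=1 (t=2), |d|=4 (t=2), |d|=5 (t=3); sum(t^3 - t) = 36.
        Var[W] = n(n+1)(2n+1)/24 - sum(t^3-t)/48 = 3900/24 - 36/48 = 161.75.
        z = (W - E[W]) / sqrt(Var[W]) = (22.5 - 39) / 12.7181 = -1.2974.
        Two-sided p = 2*Phi(z) = 0.194506.
Step 6: alpha = 0.1. fail to reject H0.

W+ = 22.5, W- = 55.5, W = min = 22.5, p = 0.194506, fail to reject H0.


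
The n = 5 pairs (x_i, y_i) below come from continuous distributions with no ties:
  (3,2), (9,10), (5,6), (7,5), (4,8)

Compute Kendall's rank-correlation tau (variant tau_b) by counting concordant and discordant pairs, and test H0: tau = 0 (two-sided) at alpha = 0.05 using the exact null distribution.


Step 1: Enumerate the 10 unordered pairs (i,j) with i<j and classify each by sign(x_j-x_i) * sign(y_j-y_i).
  (1,2):dx=+6,dy=+8->C; (1,3):dx=+2,dy=+4->C; (1,4):dx=+4,dy=+3->C; (1,5):dx=+1,dy=+6->C
  (2,3):dx=-4,dy=-4->C; (2,4):dx=-2,dy=-5->C; (2,5):dx=-5,dy=-2->C; (3,4):dx=+2,dy=-1->D
  (3,5):dx=-1,dy=+2->D; (4,5):dx=-3,dy=+3->D
Step 2: C = 7, D = 3, total pairs = 10.
Step 3: tau = (C - D)/(n(n-1)/2) = (7 - 3)/10 = 0.400000.
Step 4: Exact two-sided p-value (enumerate n! = 120 permutations of y under H0): p = 0.483333.
Step 5: alpha = 0.05. fail to reject H0.

tau_b = 0.4000 (C=7, D=3), p = 0.483333, fail to reject H0.


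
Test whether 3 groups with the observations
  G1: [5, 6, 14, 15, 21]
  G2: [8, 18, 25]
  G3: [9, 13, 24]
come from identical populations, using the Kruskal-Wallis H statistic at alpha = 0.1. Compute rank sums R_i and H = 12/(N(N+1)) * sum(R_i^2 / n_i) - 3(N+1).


Step 1: Combine all N = 11 observations and assign midranks.
sorted (value, group, rank): (5,G1,1), (6,G1,2), (8,G2,3), (9,G3,4), (13,G3,5), (14,G1,6), (15,G1,7), (18,G2,8), (21,G1,9), (24,G3,10), (25,G2,11)
Step 2: Sum ranks within each group.
R_1 = 25 (n_1 = 5)
R_2 = 22 (n_2 = 3)
R_3 = 19 (n_3 = 3)
Step 3: H = 12/(N(N+1)) * sum(R_i^2/n_i) - 3(N+1)
     = 12/(11*12) * (25^2/5 + 22^2/3 + 19^2/3) - 3*12
     = 0.090909 * 406.667 - 36
     = 0.969697.
Step 4: No ties, so H is used without correction.
Step 5: Under H0, H ~ chi^2(2); p-value = 0.615790.
Step 6: alpha = 0.1. fail to reject H0.

H = 0.9697, df = 2, p = 0.615790, fail to reject H0.


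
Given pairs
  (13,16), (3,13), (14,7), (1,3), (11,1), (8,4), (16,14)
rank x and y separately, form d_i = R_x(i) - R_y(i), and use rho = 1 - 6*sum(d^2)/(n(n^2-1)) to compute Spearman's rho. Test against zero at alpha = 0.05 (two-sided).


Step 1: Rank x and y separately (midranks; no ties here).
rank(x): 13->5, 3->2, 14->6, 1->1, 11->4, 8->3, 16->7
rank(y): 16->7, 13->5, 7->4, 3->2, 1->1, 4->3, 14->6
Step 2: d_i = R_x(i) - R_y(i); compute d_i^2.
  (5-7)^2=4, (2-5)^2=9, (6-4)^2=4, (1-2)^2=1, (4-1)^2=9, (3-3)^2=0, (7-6)^2=1
sum(d^2) = 28.
Step 3: rho = 1 - 6*28 / (7*(7^2 - 1)) = 1 - 168/336 = 0.500000.
Step 4: Under H0, t = rho * sqrt((n-2)/(1-rho^2)) = 1.2910 ~ t(5).
Step 5: Two-sided p-value from the t-distribution with 5 df = 0.253170.
Step 6: alpha = 0.05. fail to reject H0.

rho = 0.5000, p = 0.253170, fail to reject H0 at alpha = 0.05.


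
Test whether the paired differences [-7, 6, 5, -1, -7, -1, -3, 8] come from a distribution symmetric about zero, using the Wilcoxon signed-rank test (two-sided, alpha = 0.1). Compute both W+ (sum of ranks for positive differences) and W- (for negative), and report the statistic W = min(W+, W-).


Step 1: Drop any zero differences (none here) and take |d_i|.
|d| = [7, 6, 5, 1, 7, 1, 3, 8]
Step 2: Midrank |d_i| (ties get averaged ranks).
ranks: |7|->6.5, |6|->5, |5|->4, |1|->1.5, |7|->6.5, |1|->1.5, |3|->3, |8|->8
Step 3: Attach original signs; sum ranks with positive sign and with negative sign.
W+ = 5 + 4 + 8 = 17
W- = 6.5 + 1.5 + 6.5 + 1.5 + 3 = 19
(Check: W+ + W- = 36 should equal n(n+1)/2 = 36.)
Step 4: Test statistic W = min(W+, W-) = 17.
Step 5: Ties in |d|, so use the tie-corrected normal approximation.
        E[W] = n(n+1)/4 = 8*9/4 = 18.
        Tie groups: |d|=1 (t=2), |d|=7 (t=2); sum(t^3 - t) = 12.
        Var[W] = n(n+1)(2n+1)/24 - sum(t^3-t)/48 = 1224/24 - 12/48 = 50.75.
        z = (W - E[W]) / sqrt(Var[W]) = (17 - 18) / 7.1239 = -0.1404.
        Two-sided p = 2*Phi(z) = 0.888366.
Step 6: alpha = 0.1. fail to reject H0.

W+ = 17, W- = 19, W = min = 17, p = 0.888366, fail to reject H0.


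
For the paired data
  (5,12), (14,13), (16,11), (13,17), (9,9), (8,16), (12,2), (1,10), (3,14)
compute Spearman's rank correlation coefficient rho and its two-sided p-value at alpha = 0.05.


Step 1: Rank x and y separately (midranks; no ties here).
rank(x): 5->3, 14->8, 16->9, 13->7, 9->5, 8->4, 12->6, 1->1, 3->2
rank(y): 12->5, 13->6, 11->4, 17->9, 9->2, 16->8, 2->1, 10->3, 14->7
Step 2: d_i = R_x(i) - R_y(i); compute d_i^2.
  (3-5)^2=4, (8-6)^2=4, (9-4)^2=25, (7-9)^2=4, (5-2)^2=9, (4-8)^2=16, (6-1)^2=25, (1-3)^2=4, (2-7)^2=25
sum(d^2) = 116.
Step 3: rho = 1 - 6*116 / (9*(9^2 - 1)) = 1 - 696/720 = 0.033333.
Step 4: Under H0, t = rho * sqrt((n-2)/(1-rho^2)) = 0.0882 ~ t(7).
Step 5: Two-sided p-value from the t-distribution with 7 df = 0.932157.
Step 6: alpha = 0.05. fail to reject H0.

rho = 0.0333, p = 0.932157, fail to reject H0 at alpha = 0.05.


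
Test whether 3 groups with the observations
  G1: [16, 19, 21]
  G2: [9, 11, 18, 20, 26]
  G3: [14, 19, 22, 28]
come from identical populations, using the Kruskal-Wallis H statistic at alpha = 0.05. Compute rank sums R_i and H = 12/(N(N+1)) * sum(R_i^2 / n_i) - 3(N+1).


Step 1: Combine all N = 12 observations and assign midranks.
sorted (value, group, rank): (9,G2,1), (11,G2,2), (14,G3,3), (16,G1,4), (18,G2,5), (19,G1,6.5), (19,G3,6.5), (20,G2,8), (21,G1,9), (22,G3,10), (26,G2,11), (28,G3,12)
Step 2: Sum ranks within each group.
R_1 = 19.5 (n_1 = 3)
R_2 = 27 (n_2 = 5)
R_3 = 31.5 (n_3 = 4)
Step 3: H = 12/(N(N+1)) * sum(R_i^2/n_i) - 3(N+1)
     = 12/(12*13) * (19.5^2/3 + 27^2/5 + 31.5^2/4) - 3*13
     = 0.076923 * 520.612 - 39
     = 1.047115.
Step 4: Ties present; correction factor C = 1 - 6/(12^3 - 12) = 0.996503. Corrected H = 1.047115 / 0.996503 = 1.050789.
Step 5: Under H0, H ~ chi^2(2); p-value = 0.591322.
Step 6: alpha = 0.05. fail to reject H0.

H = 1.0508, df = 2, p = 0.591322, fail to reject H0.


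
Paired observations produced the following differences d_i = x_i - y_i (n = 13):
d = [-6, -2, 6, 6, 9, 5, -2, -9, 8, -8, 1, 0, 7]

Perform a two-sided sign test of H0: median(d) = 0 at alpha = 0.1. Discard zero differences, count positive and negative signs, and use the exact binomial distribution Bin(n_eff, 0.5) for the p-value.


Step 1: Discard zero differences. Original n = 13; n_eff = number of nonzero differences = 12.
Nonzero differences (with sign): -6, -2, +6, +6, +9, +5, -2, -9, +8, -8, +1, +7
Step 2: Count signs: positive = 7, negative = 5.
Step 3: Under H0: P(positive) = 0.5, so the number of positives S ~ Bin(12, 0.5).
Step 4: Two-sided exact p-value = sum of Bin(12,0.5) probabilities at or below the observed probability = 0.774414.
Step 5: alpha = 0.1. fail to reject H0.

n_eff = 12, pos = 7, neg = 5, p = 0.774414, fail to reject H0.


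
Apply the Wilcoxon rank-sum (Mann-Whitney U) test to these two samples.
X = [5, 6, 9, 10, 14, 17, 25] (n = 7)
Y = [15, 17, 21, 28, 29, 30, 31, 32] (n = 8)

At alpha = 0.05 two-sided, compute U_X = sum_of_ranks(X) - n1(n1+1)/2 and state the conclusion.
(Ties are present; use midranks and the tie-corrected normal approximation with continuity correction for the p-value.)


Step 1: Combine and sort all 15 observations; assign midranks.
sorted (value, group): (5,X), (6,X), (9,X), (10,X), (14,X), (15,Y), (17,X), (17,Y), (21,Y), (25,X), (28,Y), (29,Y), (30,Y), (31,Y), (32,Y)
ranks: 5->1, 6->2, 9->3, 10->4, 14->5, 15->6, 17->7.5, 17->7.5, 21->9, 25->10, 28->11, 29->12, 30->13, 31->14, 32->15
Step 2: Rank sum for X: R1 = 1 + 2 + 3 + 4 + 5 + 7.5 + 10 = 32.5.
Step 3: U_X = R1 - n1(n1+1)/2 = 32.5 - 7*8/2 = 32.5 - 28 = 4.5.
       U_Y = n1*n2 - U_X = 56 - 4.5 = 51.5.
Step 4: Ties are present, so use the tie-corrected normal approximation (with continuity correction) for the p-value.
Step 5: p-value = 0.007719; compare to alpha = 0.05. reject H0.

U_X = 4.5, p = 0.007719, reject H0 at alpha = 0.05.


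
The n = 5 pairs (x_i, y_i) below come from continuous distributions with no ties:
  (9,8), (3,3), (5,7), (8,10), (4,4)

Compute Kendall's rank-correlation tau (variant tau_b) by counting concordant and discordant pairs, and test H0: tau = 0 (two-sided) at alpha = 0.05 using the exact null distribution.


Step 1: Enumerate the 10 unordered pairs (i,j) with i<j and classify each by sign(x_j-x_i) * sign(y_j-y_i).
  (1,2):dx=-6,dy=-5->C; (1,3):dx=-4,dy=-1->C; (1,4):dx=-1,dy=+2->D; (1,5):dx=-5,dy=-4->C
  (2,3):dx=+2,dy=+4->C; (2,4):dx=+5,dy=+7->C; (2,5):dx=+1,dy=+1->C; (3,4):dx=+3,dy=+3->C
  (3,5):dx=-1,dy=-3->C; (4,5):dx=-4,dy=-6->C
Step 2: C = 9, D = 1, total pairs = 10.
Step 3: tau = (C - D)/(n(n-1)/2) = (9 - 1)/10 = 0.800000.
Step 4: Exact two-sided p-value (enumerate n! = 120 permutations of y under H0): p = 0.083333.
Step 5: alpha = 0.05. fail to reject H0.

tau_b = 0.8000 (C=9, D=1), p = 0.083333, fail to reject H0.


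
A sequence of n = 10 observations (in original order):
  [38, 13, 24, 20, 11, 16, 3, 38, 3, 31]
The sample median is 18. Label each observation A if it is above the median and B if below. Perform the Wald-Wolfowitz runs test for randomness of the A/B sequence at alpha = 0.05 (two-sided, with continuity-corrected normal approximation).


Step 1: Compute median = 18; label A = above, B = below.
Labels in order: ABAABBBABA  (n_A = 5, n_B = 5)
Step 2: Count runs R = 7.
Step 3: Under H0 (random ordering), E[R] = 2*n_A*n_B/(n_A+n_B) + 1 = 2*5*5/10 + 1 = 6.0000.
        Var[R] = 2*n_A*n_B*(2*n_A*n_B - n_A - n_B) / ((n_A+n_B)^2 * (n_A+n_B-1)) = 2000/900 = 2.2222.
        SD[R] = 1.4907.
Step 4: Continuity-corrected z = (R - 0.5 - E[R]) / SD[R] = (7 - 0.5 - 6.0000) / 1.4907 = 0.3354.
Step 5: Two-sided p-value via normal approximation = 2*(1 - Phi(|z|)) = 0.737316.
Step 6: alpha = 0.05. fail to reject H0.

R = 7, z = 0.3354, p = 0.737316, fail to reject H0.


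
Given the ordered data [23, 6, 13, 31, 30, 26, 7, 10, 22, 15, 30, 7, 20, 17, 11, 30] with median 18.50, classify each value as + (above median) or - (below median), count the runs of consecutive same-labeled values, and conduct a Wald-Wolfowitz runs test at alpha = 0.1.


Step 1: Compute median = 18.50; label A = above, B = below.
Labels in order: ABBAAABBABABABBA  (n_A = 8, n_B = 8)
Step 2: Count runs R = 11.
Step 3: Under H0 (random ordering), E[R] = 2*n_A*n_B/(n_A+n_B) + 1 = 2*8*8/16 + 1 = 9.0000.
        Var[R] = 2*n_A*n_B*(2*n_A*n_B - n_A - n_B) / ((n_A+n_B)^2 * (n_A+n_B-1)) = 14336/3840 = 3.7333.
        SD[R] = 1.9322.
Step 4: Continuity-corrected z = (R - 0.5 - E[R]) / SD[R] = (11 - 0.5 - 9.0000) / 1.9322 = 0.7763.
Step 5: Two-sided p-value via normal approximation = 2*(1 - Phi(|z|)) = 0.437558.
Step 6: alpha = 0.1. fail to reject H0.

R = 11, z = 0.7763, p = 0.437558, fail to reject H0.


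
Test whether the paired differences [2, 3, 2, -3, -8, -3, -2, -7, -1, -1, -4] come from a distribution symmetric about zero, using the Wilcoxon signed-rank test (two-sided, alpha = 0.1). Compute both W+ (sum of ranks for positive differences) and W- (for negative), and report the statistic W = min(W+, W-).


Step 1: Drop any zero differences (none here) and take |d_i|.
|d| = [2, 3, 2, 3, 8, 3, 2, 7, 1, 1, 4]
Step 2: Midrank |d_i| (ties get averaged ranks).
ranks: |2|->4, |3|->7, |2|->4, |3|->7, |8|->11, |3|->7, |2|->4, |7|->10, |1|->1.5, |1|->1.5, |4|->9
Step 3: Attach original signs; sum ranks with positive sign and with negative sign.
W+ = 4 + 7 + 4 = 15
W- = 7 + 11 + 7 + 4 + 10 + 1.5 + 1.5 + 9 = 51
(Check: W+ + W- = 66 should equal n(n+1)/2 = 66.)
Step 4: Test statistic W = min(W+, W-) = 15.
Step 5: Ties in |d|, so use the tie-corrected normal approximation.
        E[W] = n(n+1)/4 = 11*12/4 = 33.
        Tie groups: |d|=1 (t=2), |d|=2 (t=3), |d|=3 (t=3); sum(t^3 - t) = 54.
        Var[W] = n(n+1)(2n+1)/24 - sum(t^3-t)/48 = 3036/24 - 54/48 = 125.375.
        z = (W - E[W]) / sqrt(Var[W]) = (15 - 33) / 11.1971 = -1.6076.
        Two-sided p = 2*Phi(z) = 0.107932.
Step 6: alpha = 0.1. fail to reject H0.

W+ = 15, W- = 51, W = min = 15, p = 0.107932, fail to reject H0.


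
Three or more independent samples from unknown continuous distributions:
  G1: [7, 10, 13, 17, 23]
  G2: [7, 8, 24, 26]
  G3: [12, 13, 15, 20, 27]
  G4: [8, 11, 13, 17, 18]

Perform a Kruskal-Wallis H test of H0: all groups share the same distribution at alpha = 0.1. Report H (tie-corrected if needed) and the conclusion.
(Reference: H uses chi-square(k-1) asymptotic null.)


Step 1: Combine all N = 19 observations and assign midranks.
sorted (value, group, rank): (7,G1,1.5), (7,G2,1.5), (8,G2,3.5), (8,G4,3.5), (10,G1,5), (11,G4,6), (12,G3,7), (13,G1,9), (13,G3,9), (13,G4,9), (15,G3,11), (17,G1,12.5), (17,G4,12.5), (18,G4,14), (20,G3,15), (23,G1,16), (24,G2,17), (26,G2,18), (27,G3,19)
Step 2: Sum ranks within each group.
R_1 = 44 (n_1 = 5)
R_2 = 40 (n_2 = 4)
R_3 = 61 (n_3 = 5)
R_4 = 45 (n_4 = 5)
Step 3: H = 12/(N(N+1)) * sum(R_i^2/n_i) - 3(N+1)
     = 12/(19*20) * (44^2/5 + 40^2/4 + 61^2/5 + 45^2/5) - 3*20
     = 0.031579 * 1936.4 - 60
     = 1.149474.
Step 4: Ties present; correction factor C = 1 - 42/(19^3 - 19) = 0.993860. Corrected H = 1.149474 / 0.993860 = 1.156575.
Step 5: Under H0, H ~ chi^2(3); p-value = 0.763437.
Step 6: alpha = 0.1. fail to reject H0.

H = 1.1566, df = 3, p = 0.763437, fail to reject H0.


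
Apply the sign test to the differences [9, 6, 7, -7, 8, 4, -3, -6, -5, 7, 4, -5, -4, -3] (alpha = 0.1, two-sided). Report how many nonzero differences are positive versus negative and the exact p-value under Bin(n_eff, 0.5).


Step 1: Discard zero differences. Original n = 14; n_eff = number of nonzero differences = 14.
Nonzero differences (with sign): +9, +6, +7, -7, +8, +4, -3, -6, -5, +7, +4, -5, -4, -3
Step 2: Count signs: positive = 7, negative = 7.
Step 3: Under H0: P(positive) = 0.5, so the number of positives S ~ Bin(14, 0.5).
Step 4: Two-sided exact p-value = sum of Bin(14,0.5) probabilities at or below the observed probability = 1.000000.
Step 5: alpha = 0.1. fail to reject H0.

n_eff = 14, pos = 7, neg = 7, p = 1.000000, fail to reject H0.


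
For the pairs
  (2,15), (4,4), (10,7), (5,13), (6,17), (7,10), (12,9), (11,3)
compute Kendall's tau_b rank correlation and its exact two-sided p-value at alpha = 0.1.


Step 1: Enumerate the 28 unordered pairs (i,j) with i<j and classify each by sign(x_j-x_i) * sign(y_j-y_i).
  (1,2):dx=+2,dy=-11->D; (1,3):dx=+8,dy=-8->D; (1,4):dx=+3,dy=-2->D; (1,5):dx=+4,dy=+2->C
  (1,6):dx=+5,dy=-5->D; (1,7):dx=+10,dy=-6->D; (1,8):dx=+9,dy=-12->D; (2,3):dx=+6,dy=+3->C
  (2,4):dx=+1,dy=+9->C; (2,5):dx=+2,dy=+13->C; (2,6):dx=+3,dy=+6->C; (2,7):dx=+8,dy=+5->C
  (2,8):dx=+7,dy=-1->D; (3,4):dx=-5,dy=+6->D; (3,5):dx=-4,dy=+10->D; (3,6):dx=-3,dy=+3->D
  (3,7):dx=+2,dy=+2->C; (3,8):dx=+1,dy=-4->D; (4,5):dx=+1,dy=+4->C; (4,6):dx=+2,dy=-3->D
  (4,7):dx=+7,dy=-4->D; (4,8):dx=+6,dy=-10->D; (5,6):dx=+1,dy=-7->D; (5,7):dx=+6,dy=-8->D
  (5,8):dx=+5,dy=-14->D; (6,7):dx=+5,dy=-1->D; (6,8):dx=+4,dy=-7->D; (7,8):dx=-1,dy=-6->C
Step 2: C = 9, D = 19, total pairs = 28.
Step 3: tau = (C - D)/(n(n-1)/2) = (9 - 19)/28 = -0.357143.
Step 4: Exact two-sided p-value (enumerate n! = 40320 permutations of y under H0): p = 0.275099.
Step 5: alpha = 0.1. fail to reject H0.

tau_b = -0.3571 (C=9, D=19), p = 0.275099, fail to reject H0.


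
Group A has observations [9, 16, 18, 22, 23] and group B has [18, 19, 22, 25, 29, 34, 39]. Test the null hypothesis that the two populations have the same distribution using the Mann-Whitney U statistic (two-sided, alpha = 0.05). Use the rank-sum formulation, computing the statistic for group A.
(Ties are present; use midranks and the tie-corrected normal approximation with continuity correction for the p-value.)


Step 1: Combine and sort all 12 observations; assign midranks.
sorted (value, group): (9,X), (16,X), (18,X), (18,Y), (19,Y), (22,X), (22,Y), (23,X), (25,Y), (29,Y), (34,Y), (39,Y)
ranks: 9->1, 16->2, 18->3.5, 18->3.5, 19->5, 22->6.5, 22->6.5, 23->8, 25->9, 29->10, 34->11, 39->12
Step 2: Rank sum for X: R1 = 1 + 2 + 3.5 + 6.5 + 8 = 21.
Step 3: U_X = R1 - n1(n1+1)/2 = 21 - 5*6/2 = 21 - 15 = 6.
       U_Y = n1*n2 - U_X = 35 - 6 = 29.
Step 4: Ties are present, so use the tie-corrected normal approximation (with continuity correction) for the p-value.
Step 5: p-value = 0.073025; compare to alpha = 0.05. fail to reject H0.

U_X = 6, p = 0.073025, fail to reject H0 at alpha = 0.05.


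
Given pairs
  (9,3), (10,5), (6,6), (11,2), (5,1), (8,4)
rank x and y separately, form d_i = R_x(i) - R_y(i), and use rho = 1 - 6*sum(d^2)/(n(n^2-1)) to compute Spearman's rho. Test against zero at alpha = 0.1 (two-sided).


Step 1: Rank x and y separately (midranks; no ties here).
rank(x): 9->4, 10->5, 6->2, 11->6, 5->1, 8->3
rank(y): 3->3, 5->5, 6->6, 2->2, 1->1, 4->4
Step 2: d_i = R_x(i) - R_y(i); compute d_i^2.
  (4-3)^2=1, (5-5)^2=0, (2-6)^2=16, (6-2)^2=16, (1-1)^2=0, (3-4)^2=1
sum(d^2) = 34.
Step 3: rho = 1 - 6*34 / (6*(6^2 - 1)) = 1 - 204/210 = 0.028571.
Step 4: Under H0, t = rho * sqrt((n-2)/(1-rho^2)) = 0.0572 ~ t(4).
Step 5: Two-sided p-value from the t-distribution with 4 df = 0.957155.
Step 6: alpha = 0.1. fail to reject H0.

rho = 0.0286, p = 0.957155, fail to reject H0 at alpha = 0.1.


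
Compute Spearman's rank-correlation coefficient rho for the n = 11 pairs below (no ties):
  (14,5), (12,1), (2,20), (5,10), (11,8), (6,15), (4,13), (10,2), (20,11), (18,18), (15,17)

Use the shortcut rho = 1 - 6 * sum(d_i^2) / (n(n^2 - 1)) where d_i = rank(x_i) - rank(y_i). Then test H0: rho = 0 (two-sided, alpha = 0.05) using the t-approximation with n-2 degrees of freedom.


Step 1: Rank x and y separately (midranks; no ties here).
rank(x): 14->8, 12->7, 2->1, 5->3, 11->6, 6->4, 4->2, 10->5, 20->11, 18->10, 15->9
rank(y): 5->3, 1->1, 20->11, 10->5, 8->4, 15->8, 13->7, 2->2, 11->6, 18->10, 17->9
Step 2: d_i = R_x(i) - R_y(i); compute d_i^2.
  (8-3)^2=25, (7-1)^2=36, (1-11)^2=100, (3-5)^2=4, (6-4)^2=4, (4-8)^2=16, (2-7)^2=25, (5-2)^2=9, (11-6)^2=25, (10-10)^2=0, (9-9)^2=0
sum(d^2) = 244.
Step 3: rho = 1 - 6*244 / (11*(11^2 - 1)) = 1 - 1464/1320 = -0.109091.
Step 4: Under H0, t = rho * sqrt((n-2)/(1-rho^2)) = -0.3292 ~ t(9).
Step 5: Two-sided p-value from the t-distribution with 9 df = 0.749509.
Step 6: alpha = 0.05. fail to reject H0.

rho = -0.1091, p = 0.749509, fail to reject H0 at alpha = 0.05.


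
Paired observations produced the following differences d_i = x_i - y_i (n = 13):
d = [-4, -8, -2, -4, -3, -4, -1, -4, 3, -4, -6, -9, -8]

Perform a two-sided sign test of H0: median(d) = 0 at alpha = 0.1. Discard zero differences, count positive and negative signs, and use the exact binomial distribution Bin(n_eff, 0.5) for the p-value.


Step 1: Discard zero differences. Original n = 13; n_eff = number of nonzero differences = 13.
Nonzero differences (with sign): -4, -8, -2, -4, -3, -4, -1, -4, +3, -4, -6, -9, -8
Step 2: Count signs: positive = 1, negative = 12.
Step 3: Under H0: P(positive) = 0.5, so the number of positives S ~ Bin(13, 0.5).
Step 4: Two-sided exact p-value = sum of Bin(13,0.5) probabilities at or below the observed probability = 0.003418.
Step 5: alpha = 0.1. reject H0.

n_eff = 13, pos = 1, neg = 12, p = 0.003418, reject H0.


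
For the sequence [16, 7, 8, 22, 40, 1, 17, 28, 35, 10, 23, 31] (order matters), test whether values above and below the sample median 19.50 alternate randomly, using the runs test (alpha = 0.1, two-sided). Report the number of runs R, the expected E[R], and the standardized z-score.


Step 1: Compute median = 19.50; label A = above, B = below.
Labels in order: BBBAABBAABAA  (n_A = 6, n_B = 6)
Step 2: Count runs R = 6.
Step 3: Under H0 (random ordering), E[R] = 2*n_A*n_B/(n_A+n_B) + 1 = 2*6*6/12 + 1 = 7.0000.
        Var[R] = 2*n_A*n_B*(2*n_A*n_B - n_A - n_B) / ((n_A+n_B)^2 * (n_A+n_B-1)) = 4320/1584 = 2.7273.
        SD[R] = 1.6514.
Step 4: Continuity-corrected z = (R + 0.5 - E[R]) / SD[R] = (6 + 0.5 - 7.0000) / 1.6514 = -0.3028.
Step 5: Two-sided p-value via normal approximation = 2*(1 - Phi(|z|)) = 0.762069.
Step 6: alpha = 0.1. fail to reject H0.

R = 6, z = -0.3028, p = 0.762069, fail to reject H0.


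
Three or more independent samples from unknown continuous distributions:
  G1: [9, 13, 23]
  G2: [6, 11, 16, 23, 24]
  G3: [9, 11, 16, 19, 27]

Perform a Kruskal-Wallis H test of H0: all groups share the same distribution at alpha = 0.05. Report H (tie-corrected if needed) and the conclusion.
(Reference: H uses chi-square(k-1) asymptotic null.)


Step 1: Combine all N = 13 observations and assign midranks.
sorted (value, group, rank): (6,G2,1), (9,G1,2.5), (9,G3,2.5), (11,G2,4.5), (11,G3,4.5), (13,G1,6), (16,G2,7.5), (16,G3,7.5), (19,G3,9), (23,G1,10.5), (23,G2,10.5), (24,G2,12), (27,G3,13)
Step 2: Sum ranks within each group.
R_1 = 19 (n_1 = 3)
R_2 = 35.5 (n_2 = 5)
R_3 = 36.5 (n_3 = 5)
Step 3: H = 12/(N(N+1)) * sum(R_i^2/n_i) - 3(N+1)
     = 12/(13*14) * (19^2/3 + 35.5^2/5 + 36.5^2/5) - 3*14
     = 0.065934 * 638.833 - 42
     = 0.120879.
Step 4: Ties present; correction factor C = 1 - 24/(13^3 - 13) = 0.989011. Corrected H = 0.120879 / 0.989011 = 0.122222.
Step 5: Under H0, H ~ chi^2(2); p-value = 0.940719.
Step 6: alpha = 0.05. fail to reject H0.

H = 0.1222, df = 2, p = 0.940719, fail to reject H0.


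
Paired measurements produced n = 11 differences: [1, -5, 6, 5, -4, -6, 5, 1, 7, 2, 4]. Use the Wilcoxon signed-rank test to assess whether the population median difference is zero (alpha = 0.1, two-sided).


Step 1: Drop any zero differences (none here) and take |d_i|.
|d| = [1, 5, 6, 5, 4, 6, 5, 1, 7, 2, 4]
Step 2: Midrank |d_i| (ties get averaged ranks).
ranks: |1|->1.5, |5|->7, |6|->9.5, |5|->7, |4|->4.5, |6|->9.5, |5|->7, |1|->1.5, |7|->11, |2|->3, |4|->4.5
Step 3: Attach original signs; sum ranks with positive sign and with negative sign.
W+ = 1.5 + 9.5 + 7 + 7 + 1.5 + 11 + 3 + 4.5 = 45
W- = 7 + 4.5 + 9.5 = 21
(Check: W+ + W- = 66 should equal n(n+1)/2 = 66.)
Step 4: Test statistic W = min(W+, W-) = 21.
Step 5: Ties in |d|, so use the tie-corrected normal approximation.
        E[W] = n(n+1)/4 = 11*12/4 = 33.
        Tie groups: |d|=1 (t=2), |d|=4 (t=2), |d|=5 (t=3), |d|=6 (t=2); sum(t^3 - t) = 42.
        Var[W] = n(n+1)(2n+1)/24 - sum(t^3-t)/48 = 3036/24 - 42/48 = 125.625.
        z = (W - E[W]) / sqrt(Var[W]) = (21 - 33) / 11.2083 = -1.0706.
        Two-sided p = 2*Phi(z) = 0.284332.
Step 6: alpha = 0.1. fail to reject H0.

W+ = 45, W- = 21, W = min = 21, p = 0.284332, fail to reject H0.


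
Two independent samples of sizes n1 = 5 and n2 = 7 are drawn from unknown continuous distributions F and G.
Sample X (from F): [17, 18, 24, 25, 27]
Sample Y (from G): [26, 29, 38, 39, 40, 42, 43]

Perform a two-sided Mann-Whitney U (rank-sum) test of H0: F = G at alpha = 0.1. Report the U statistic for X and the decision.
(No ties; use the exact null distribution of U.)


Step 1: Combine and sort all 12 observations; assign midranks.
sorted (value, group): (17,X), (18,X), (24,X), (25,X), (26,Y), (27,X), (29,Y), (38,Y), (39,Y), (40,Y), (42,Y), (43,Y)
ranks: 17->1, 18->2, 24->3, 25->4, 26->5, 27->6, 29->7, 38->8, 39->9, 40->10, 42->11, 43->12
Step 2: Rank sum for X: R1 = 1 + 2 + 3 + 4 + 6 = 16.
Step 3: U_X = R1 - n1(n1+1)/2 = 16 - 5*6/2 = 16 - 15 = 1.
       U_Y = n1*n2 - U_X = 35 - 1 = 34.
Step 4: No ties, so the exact null distribution of U (based on enumerating the C(12,5) = 792 equally likely rank assignments) gives the two-sided p-value.
Step 5: p-value = 0.005051; compare to alpha = 0.1. reject H0.

U_X = 1, p = 0.005051, reject H0 at alpha = 0.1.


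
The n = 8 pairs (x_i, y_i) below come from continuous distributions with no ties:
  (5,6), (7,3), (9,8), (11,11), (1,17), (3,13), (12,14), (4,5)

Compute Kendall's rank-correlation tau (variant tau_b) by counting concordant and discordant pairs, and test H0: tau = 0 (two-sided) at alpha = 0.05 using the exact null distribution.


Step 1: Enumerate the 28 unordered pairs (i,j) with i<j and classify each by sign(x_j-x_i) * sign(y_j-y_i).
  (1,2):dx=+2,dy=-3->D; (1,3):dx=+4,dy=+2->C; (1,4):dx=+6,dy=+5->C; (1,5):dx=-4,dy=+11->D
  (1,6):dx=-2,dy=+7->D; (1,7):dx=+7,dy=+8->C; (1,8):dx=-1,dy=-1->C; (2,3):dx=+2,dy=+5->C
  (2,4):dx=+4,dy=+8->C; (2,5):dx=-6,dy=+14->D; (2,6):dx=-4,dy=+10->D; (2,7):dx=+5,dy=+11->C
  (2,8):dx=-3,dy=+2->D; (3,4):dx=+2,dy=+3->C; (3,5):dx=-8,dy=+9->D; (3,6):dx=-6,dy=+5->D
  (3,7):dx=+3,dy=+6->C; (3,8):dx=-5,dy=-3->C; (4,5):dx=-10,dy=+6->D; (4,6):dx=-8,dy=+2->D
  (4,7):dx=+1,dy=+3->C; (4,8):dx=-7,dy=-6->C; (5,6):dx=+2,dy=-4->D; (5,7):dx=+11,dy=-3->D
  (5,8):dx=+3,dy=-12->D; (6,7):dx=+9,dy=+1->C; (6,8):dx=+1,dy=-8->D; (7,8):dx=-8,dy=-9->C
Step 2: C = 14, D = 14, total pairs = 28.
Step 3: tau = (C - D)/(n(n-1)/2) = (14 - 14)/28 = 0.000000.
Step 4: Exact two-sided p-value (enumerate n! = 40320 permutations of y under H0): p = 1.000000.
Step 5: alpha = 0.05. fail to reject H0.

tau_b = 0.0000 (C=14, D=14), p = 1.000000, fail to reject H0.


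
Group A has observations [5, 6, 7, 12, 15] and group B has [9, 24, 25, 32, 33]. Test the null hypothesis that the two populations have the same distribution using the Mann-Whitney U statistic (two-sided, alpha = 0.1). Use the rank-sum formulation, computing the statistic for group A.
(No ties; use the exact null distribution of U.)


Step 1: Combine and sort all 10 observations; assign midranks.
sorted (value, group): (5,X), (6,X), (7,X), (9,Y), (12,X), (15,X), (24,Y), (25,Y), (32,Y), (33,Y)
ranks: 5->1, 6->2, 7->3, 9->4, 12->5, 15->6, 24->7, 25->8, 32->9, 33->10
Step 2: Rank sum for X: R1 = 1 + 2 + 3 + 5 + 6 = 17.
Step 3: U_X = R1 - n1(n1+1)/2 = 17 - 5*6/2 = 17 - 15 = 2.
       U_Y = n1*n2 - U_X = 25 - 2 = 23.
Step 4: No ties, so the exact null distribution of U (based on enumerating the C(10,5) = 252 equally likely rank assignments) gives the two-sided p-value.
Step 5: p-value = 0.031746; compare to alpha = 0.1. reject H0.

U_X = 2, p = 0.031746, reject H0 at alpha = 0.1.


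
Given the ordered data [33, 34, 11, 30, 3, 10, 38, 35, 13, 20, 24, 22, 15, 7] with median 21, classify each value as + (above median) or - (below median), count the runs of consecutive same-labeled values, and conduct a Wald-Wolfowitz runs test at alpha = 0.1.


Step 1: Compute median = 21; label A = above, B = below.
Labels in order: AABABBAABBAABB  (n_A = 7, n_B = 7)
Step 2: Count runs R = 8.
Step 3: Under H0 (random ordering), E[R] = 2*n_A*n_B/(n_A+n_B) + 1 = 2*7*7/14 + 1 = 8.0000.
        Var[R] = 2*n_A*n_B*(2*n_A*n_B - n_A - n_B) / ((n_A+n_B)^2 * (n_A+n_B-1)) = 8232/2548 = 3.2308.
        SD[R] = 1.7974.
Step 4: R = E[R], so z = 0 with no continuity correction.
Step 5: Two-sided p-value via normal approximation = 2*(1 - Phi(|z|)) = 1.000000.
Step 6: alpha = 0.1. fail to reject H0.

R = 8, z = 0.0000, p = 1.000000, fail to reject H0.


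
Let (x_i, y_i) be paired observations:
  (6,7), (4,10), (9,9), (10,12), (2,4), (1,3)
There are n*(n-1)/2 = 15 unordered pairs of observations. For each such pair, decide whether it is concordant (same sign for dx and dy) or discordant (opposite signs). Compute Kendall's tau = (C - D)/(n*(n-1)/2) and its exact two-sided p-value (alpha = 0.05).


Step 1: Enumerate the 15 unordered pairs (i,j) with i<j and classify each by sign(x_j-x_i) * sign(y_j-y_i).
  (1,2):dx=-2,dy=+3->D; (1,3):dx=+3,dy=+2->C; (1,4):dx=+4,dy=+5->C; (1,5):dx=-4,dy=-3->C
  (1,6):dx=-5,dy=-4->C; (2,3):dx=+5,dy=-1->D; (2,4):dx=+6,dy=+2->C; (2,5):dx=-2,dy=-6->C
  (2,6):dx=-3,dy=-7->C; (3,4):dx=+1,dy=+3->C; (3,5):dx=-7,dy=-5->C; (3,6):dx=-8,dy=-6->C
  (4,5):dx=-8,dy=-8->C; (4,6):dx=-9,dy=-9->C; (5,6):dx=-1,dy=-1->C
Step 2: C = 13, D = 2, total pairs = 15.
Step 3: tau = (C - D)/(n(n-1)/2) = (13 - 2)/15 = 0.733333.
Step 4: Exact two-sided p-value (enumerate n! = 720 permutations of y under H0): p = 0.055556.
Step 5: alpha = 0.05. fail to reject H0.

tau_b = 0.7333 (C=13, D=2), p = 0.055556, fail to reject H0.
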